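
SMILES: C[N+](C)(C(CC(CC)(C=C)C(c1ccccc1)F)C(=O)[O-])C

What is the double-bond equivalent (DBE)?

6

Molecular formula from the SMILES: C18H26FNO2.
DoU = (2C + 2 + N − H − X)/2 = (2·18 + 2 + 1 − 26 − 1)/2 = 12/2 = 6.
(Structurally: 1 ring(s) + 5 π bond(s) = 6.)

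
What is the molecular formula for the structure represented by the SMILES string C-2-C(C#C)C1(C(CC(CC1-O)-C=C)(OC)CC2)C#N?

C16H21NO2

Heavy atoms from the SMILES: 16 C, 1 N, 2 O.
Implicit hydrogens by atom environment:
  6 × C: 2 H each → 12
  5 × C: 1 H each → 5
  4 × C: no H
  1 × C: 3 H
  1 × N: no H
  1 × O: 1 H
  1 × O: no H
  Total hydrogens = 21.
Molecular formula: C16H21NO2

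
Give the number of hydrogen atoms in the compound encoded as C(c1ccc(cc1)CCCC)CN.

Hydrogens are implicit in SMILES; fill each atom to its normal valence:
  5 × C: 2 H each → 10
  4 × C (aromatic): 1 H each → 4
  2 × C (aromatic): no H
  1 × C: 3 H
  1 × N: 2 H
  Total hydrogens = 19.

19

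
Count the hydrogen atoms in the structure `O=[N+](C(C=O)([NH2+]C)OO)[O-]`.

Hydrogens are implicit in SMILES; fill each atom to its normal valence:
  3 × O: no H
  1 × C: 3 H
  1 × C: 1 H
  1 × C: no H
  1 × N (charge +1): 2 H
  1 × N (charge +1): no H
  1 × O: 1 H
  1 × O (charge -1): no H
  Total hydrogens = 7.

7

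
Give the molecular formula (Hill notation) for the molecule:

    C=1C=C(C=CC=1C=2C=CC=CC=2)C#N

C13H9N

Heavy atoms from the SMILES: 13 C, 1 N.
Implicit hydrogens by atom environment:
  9 × C (aromatic): 1 H each → 9
  3 × C (aromatic): no H
  1 × C: no H
  1 × N: no H
  Total hydrogens = 9.
Molecular formula: C13H9N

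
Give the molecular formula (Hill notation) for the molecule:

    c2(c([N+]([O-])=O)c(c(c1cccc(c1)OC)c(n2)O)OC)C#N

C14H11N3O5

Heavy atoms from the SMILES: 14 C, 3 N, 5 O.
Implicit hydrogens by atom environment:
  7 × C (aromatic): no H
  4 × C (aromatic): 1 H each → 4
  3 × O: no H
  2 × C: 3 H each → 6
  1 × C: no H
  1 × N (aromatic): no H
  1 × N: no H
  1 × N (charge +1): no H
  1 × O: 1 H
  1 × O (charge -1): no H
  Total hydrogens = 11.
Molecular formula: C14H11N3O5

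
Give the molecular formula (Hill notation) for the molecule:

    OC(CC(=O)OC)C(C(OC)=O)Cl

Heavy atoms from the SMILES: 7 C, 1 Cl, 5 O.
Implicit hydrogens by atom environment:
  4 × O: no H
  2 × C: 3 H each → 6
  2 × C: 1 H each → 2
  2 × C: no H
  1 × C: 2 H
  1 × Cl: no H
  1 × O: 1 H
  Total hydrogens = 11.
Molecular formula: C7H11ClO5

C7H11ClO5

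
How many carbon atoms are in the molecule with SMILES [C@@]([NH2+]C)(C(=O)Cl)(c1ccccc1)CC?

11

The symbol for carbon appears 11 times in the SMILES. Lowercase c denotes aromatic carbon and counts toward C.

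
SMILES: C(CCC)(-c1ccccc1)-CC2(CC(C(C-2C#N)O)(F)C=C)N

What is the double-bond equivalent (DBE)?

Molecular formula from the SMILES: C19H25FN2O.
DoU = (2C + 2 + N − H − X)/2 = (2·19 + 2 + 2 − 25 − 1)/2 = 16/2 = 8.
(Structurally: 2 ring(s) + 6 π bond(s) = 8.)

8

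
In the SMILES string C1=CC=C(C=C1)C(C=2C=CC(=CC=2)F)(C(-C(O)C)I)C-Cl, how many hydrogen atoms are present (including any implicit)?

17

Hydrogens are implicit in SMILES; fill each atom to its normal valence:
  9 × C (aromatic): 1 H each → 9
  3 × C (aromatic): no H
  2 × C: 1 H each → 2
  1 × C: 3 H
  1 × C: 2 H
  1 × C: no H
  1 × Cl: no H
  1 × F: no H
  1 × I: no H
  1 × O: 1 H
  Total hydrogens = 17.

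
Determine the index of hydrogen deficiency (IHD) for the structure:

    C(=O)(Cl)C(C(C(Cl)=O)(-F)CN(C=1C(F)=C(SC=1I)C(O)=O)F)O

Molecular formula from the SMILES: C10H5Cl2F3INO5S.
DoU = (2C + 2 + N − H − X)/2 = (2·10 + 2 + 1 − 5 − 6)/2 = 12/2 = 6.
(Structurally: 1 ring(s) + 5 π bond(s) = 6.)

6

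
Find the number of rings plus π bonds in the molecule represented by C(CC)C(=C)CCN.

1

Molecular formula from the SMILES: C7H15N.
DoU = (2C + 2 + N − H − X)/2 = (2·7 + 2 + 1 − 15 − 0)/2 = 2/2 = 1.
(Structurally: 0 ring(s) + 1 π bond(s) = 1.)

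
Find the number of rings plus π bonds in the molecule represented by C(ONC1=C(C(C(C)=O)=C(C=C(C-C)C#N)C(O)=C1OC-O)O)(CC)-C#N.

10

Molecular formula from the SMILES: C18H21N3O6.
DoU = (2C + 2 + N − H − X)/2 = (2·18 + 2 + 3 − 21 − 0)/2 = 20/2 = 10.
(Structurally: 1 ring(s) + 9 π bond(s) = 10.)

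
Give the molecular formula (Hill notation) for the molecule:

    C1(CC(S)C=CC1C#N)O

C7H9NOS

Heavy atoms from the SMILES: 7 C, 1 N, 1 O, 1 S.
Implicit hydrogens by atom environment:
  5 × C: 1 H each → 5
  1 × C: 2 H
  1 × C: no H
  1 × N: no H
  1 × O: 1 H
  1 × S: 1 H
  Total hydrogens = 9.
Molecular formula: C7H9NOS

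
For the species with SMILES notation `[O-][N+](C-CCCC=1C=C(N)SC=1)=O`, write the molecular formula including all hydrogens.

C8H12N2O2S

Heavy atoms from the SMILES: 8 C, 2 N, 2 O, 1 S.
Implicit hydrogens by atom environment:
  4 × C: 2 H each → 8
  2 × C (aromatic): 1 H each → 2
  2 × C (aromatic): no H
  1 × N: 2 H
  1 × N (charge +1): no H
  1 × O: no H
  1 × O (charge -1): no H
  1 × S (aromatic): no H
  Total hydrogens = 12.
Molecular formula: C8H12N2O2S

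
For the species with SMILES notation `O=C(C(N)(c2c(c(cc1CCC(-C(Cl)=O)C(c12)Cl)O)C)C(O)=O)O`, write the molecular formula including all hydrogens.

Heavy atoms from the SMILES: 15 C, 2 Cl, 1 N, 6 O.
Implicit hydrogens by atom environment:
  5 × C (aromatic): no H
  4 × C: no H
  3 × O: 1 H each → 3
  3 × O: no H
  2 × C: 2 H each → 4
  2 × C: 1 H each → 2
  2 × Cl: no H
  1 × C: 3 H
  1 × C (aromatic): 1 H
  1 × N: 2 H
  Total hydrogens = 15.
Molecular formula: C15H15Cl2NO6

C15H15Cl2NO6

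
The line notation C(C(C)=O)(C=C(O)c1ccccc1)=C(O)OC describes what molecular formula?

C13H14O4

Heavy atoms from the SMILES: 13 C, 4 O.
Implicit hydrogens by atom environment:
  5 × C (aromatic): 1 H each → 5
  4 × C: no H
  2 × C: 3 H each → 6
  2 × O: 1 H each → 2
  2 × O: no H
  1 × C: 1 H
  1 × C (aromatic): no H
  Total hydrogens = 14.
Molecular formula: C13H14O4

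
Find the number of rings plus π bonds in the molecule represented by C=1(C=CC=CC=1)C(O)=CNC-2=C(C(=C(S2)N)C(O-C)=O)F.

9

Molecular formula from the SMILES: C14H13FN2O3S.
DoU = (2C + 2 + N − H − X)/2 = (2·14 + 2 + 2 − 13 − 1)/2 = 18/2 = 9.
(Structurally: 2 ring(s) + 7 π bond(s) = 9.)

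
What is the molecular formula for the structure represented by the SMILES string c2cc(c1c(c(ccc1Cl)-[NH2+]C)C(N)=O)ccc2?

Heavy atoms from the SMILES: 14 C, 1 Cl, 2 N, 1 O.
Implicit hydrogens by atom environment:
  7 × C (aromatic): 1 H each → 7
  5 × C (aromatic): no H
  1 × C: 3 H
  1 × C: no H
  1 × Cl: no H
  1 × N: 2 H
  1 × N (charge +1): 2 H
  1 × O: no H
  Total hydrogens = 14.
Net charge +1.
Molecular formula: C14H14ClN2O+

C14H14ClN2O+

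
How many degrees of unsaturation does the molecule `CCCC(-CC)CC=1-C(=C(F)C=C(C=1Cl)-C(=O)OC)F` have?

5

Molecular formula from the SMILES: C15H19ClF2O2.
DoU = (2C + 2 + N − H − X)/2 = (2·15 + 2 + 0 − 19 − 3)/2 = 10/2 = 5.
(Structurally: 1 ring(s) + 4 π bond(s) = 5.)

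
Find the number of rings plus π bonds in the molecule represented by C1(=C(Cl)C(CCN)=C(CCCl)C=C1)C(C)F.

Molecular formula from the SMILES: C12H16Cl2FN.
DoU = (2C + 2 + N − H − X)/2 = (2·12 + 2 + 1 − 16 − 3)/2 = 8/2 = 4.
(Structurally: 1 ring(s) + 3 π bond(s) = 4.)

4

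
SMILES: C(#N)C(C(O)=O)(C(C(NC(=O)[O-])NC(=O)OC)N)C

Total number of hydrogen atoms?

13

Hydrogens are implicit in SMILES; fill each atom to its normal valence:
  5 × C: no H
  4 × O: no H
  2 × C: 3 H each → 6
  2 × C: 1 H each → 2
  2 × N: 1 H each → 2
  1 × N: 2 H
  1 × N: no H
  1 × O: 1 H
  1 × O (charge -1): no H
  Total hydrogens = 13.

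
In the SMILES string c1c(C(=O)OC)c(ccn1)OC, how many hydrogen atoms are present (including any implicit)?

Hydrogens are implicit in SMILES; fill each atom to its normal valence:
  3 × C (aromatic): 1 H each → 3
  3 × O: no H
  2 × C: 3 H each → 6
  2 × C (aromatic): no H
  1 × C: no H
  1 × N (aromatic): no H
  Total hydrogens = 9.

9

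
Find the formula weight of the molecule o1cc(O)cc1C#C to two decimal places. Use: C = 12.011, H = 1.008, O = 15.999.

108.10

Molecular formula: C6H4O2.
M = 6×12.011 + 4×1.008 + 2×15.999 = 108.10 g/mol.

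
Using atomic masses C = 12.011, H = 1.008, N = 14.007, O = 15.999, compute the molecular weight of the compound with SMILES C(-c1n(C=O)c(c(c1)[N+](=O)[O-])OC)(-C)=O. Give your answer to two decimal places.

212.16

Molecular formula: C8H8N2O5.
M = 8×12.011 + 8×1.008 + 2×14.007 + 5×15.999 = 212.16 g/mol.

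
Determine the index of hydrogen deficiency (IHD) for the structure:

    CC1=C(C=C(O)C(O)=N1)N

4

Molecular formula from the SMILES: C6H8N2O2.
DoU = (2C + 2 + N − H − X)/2 = (2·6 + 2 + 2 − 8 − 0)/2 = 8/2 = 4.
(Structurally: 1 ring(s) + 3 π bond(s) = 4.)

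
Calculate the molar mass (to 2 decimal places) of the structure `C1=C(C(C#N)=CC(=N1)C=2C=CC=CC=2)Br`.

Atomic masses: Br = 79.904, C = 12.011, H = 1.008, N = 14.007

Molecular formula: C12H7BrN2.
M = 1×79.904 + 12×12.011 + 7×1.008 + 2×14.007 = 259.11 g/mol.

259.11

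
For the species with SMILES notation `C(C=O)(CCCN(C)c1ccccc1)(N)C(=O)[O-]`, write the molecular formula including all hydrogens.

Heavy atoms from the SMILES: 13 C, 2 N, 3 O.
Implicit hydrogens by atom environment:
  5 × C (aromatic): 1 H each → 5
  3 × C: 2 H each → 6
  2 × C: no H
  2 × O: no H
  1 × C: 3 H
  1 × C: 1 H
  1 × C (aromatic): no H
  1 × N: 2 H
  1 × N: no H
  1 × O (charge -1): no H
  Total hydrogens = 17.
Net charge -1.
Molecular formula: C13H17N2O3-

C13H17N2O3-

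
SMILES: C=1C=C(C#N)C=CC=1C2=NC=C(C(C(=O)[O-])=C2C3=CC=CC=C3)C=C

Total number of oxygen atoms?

2

The symbol for oxygen appears 2 times in the SMILES.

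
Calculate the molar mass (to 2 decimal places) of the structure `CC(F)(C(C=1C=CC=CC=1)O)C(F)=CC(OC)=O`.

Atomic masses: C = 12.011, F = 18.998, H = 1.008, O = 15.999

256.25

Molecular formula: C13H14F2O3.
M = 13×12.011 + 2×18.998 + 14×1.008 + 3×15.999 = 256.25 g/mol.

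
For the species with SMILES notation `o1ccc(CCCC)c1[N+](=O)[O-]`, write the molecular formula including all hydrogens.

C8H11NO3

Heavy atoms from the SMILES: 8 C, 1 N, 3 O.
Implicit hydrogens by atom environment:
  3 × C: 2 H each → 6
  2 × C (aromatic): 1 H each → 2
  2 × C (aromatic): no H
  1 × C: 3 H
  1 × N (charge +1): no H
  1 × O (aromatic): no H
  1 × O: no H
  1 × O (charge -1): no H
  Total hydrogens = 11.
Molecular formula: C8H11NO3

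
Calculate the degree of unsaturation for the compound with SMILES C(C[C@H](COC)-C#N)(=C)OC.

Molecular formula from the SMILES: C8H13NO2.
DoU = (2C + 2 + N − H − X)/2 = (2·8 + 2 + 1 − 13 − 0)/2 = 6/2 = 3.
(Structurally: 0 ring(s) + 3 π bond(s) = 3.)

3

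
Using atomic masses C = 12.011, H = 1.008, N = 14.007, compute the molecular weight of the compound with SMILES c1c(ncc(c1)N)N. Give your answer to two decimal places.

Molecular formula: C5H7N3.
M = 5×12.011 + 7×1.008 + 3×14.007 = 109.13 g/mol.

109.13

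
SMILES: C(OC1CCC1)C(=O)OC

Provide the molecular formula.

Heavy atoms from the SMILES: 7 C, 3 O.
Implicit hydrogens by atom environment:
  4 × C: 2 H each → 8
  3 × O: no H
  1 × C: 3 H
  1 × C: 1 H
  1 × C: no H
  Total hydrogens = 12.
Molecular formula: C7H12O3

C7H12O3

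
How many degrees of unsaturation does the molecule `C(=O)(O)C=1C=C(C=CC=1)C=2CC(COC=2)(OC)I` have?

7

Molecular formula from the SMILES: C13H13IO4.
DoU = (2C + 2 + N − H − X)/2 = (2·13 + 2 + 0 − 13 − 1)/2 = 14/2 = 7.
(Structurally: 2 ring(s) + 5 π bond(s) = 7.)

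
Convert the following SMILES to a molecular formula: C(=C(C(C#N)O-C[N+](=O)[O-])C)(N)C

Heavy atoms from the SMILES: 7 C, 3 N, 3 O.
Implicit hydrogens by atom environment:
  3 × C: no H
  2 × C: 3 H each → 6
  2 × O: no H
  1 × C: 2 H
  1 × C: 1 H
  1 × N: 2 H
  1 × N: no H
  1 × N (charge +1): no H
  1 × O (charge -1): no H
  Total hydrogens = 11.
Molecular formula: C7H11N3O3

C7H11N3O3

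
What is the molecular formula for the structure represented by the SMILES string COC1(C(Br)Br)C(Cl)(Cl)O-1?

Heavy atoms from the SMILES: 2 Br, 4 C, 2 Cl, 2 O.
Implicit hydrogens by atom environment:
  2 × Br: no H
  2 × C: no H
  2 × Cl: no H
  2 × O: no H
  1 × C: 3 H
  1 × C: 1 H
  Total hydrogens = 4.
Molecular formula: C4H4Br2Cl2O2

C4H4Br2Cl2O2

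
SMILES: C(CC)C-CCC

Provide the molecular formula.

C7H16

Heavy atoms from the SMILES: 7 C.
Implicit hydrogens by atom environment:
  5 × C: 2 H each → 10
  2 × C: 3 H each → 6
  Total hydrogens = 16.
Molecular formula: C7H16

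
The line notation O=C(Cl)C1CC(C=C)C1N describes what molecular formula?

C7H10ClNO

Heavy atoms from the SMILES: 7 C, 1 Cl, 1 N, 1 O.
Implicit hydrogens by atom environment:
  4 × C: 1 H each → 4
  2 × C: 2 H each → 4
  1 × C: no H
  1 × Cl: no H
  1 × N: 2 H
  1 × O: no H
  Total hydrogens = 10.
Molecular formula: C7H10ClNO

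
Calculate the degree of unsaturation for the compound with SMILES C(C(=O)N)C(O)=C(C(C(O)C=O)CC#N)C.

5

Molecular formula from the SMILES: C10H14N2O4.
DoU = (2C + 2 + N − H − X)/2 = (2·10 + 2 + 2 − 14 − 0)/2 = 10/2 = 5.
(Structurally: 0 ring(s) + 5 π bond(s) = 5.)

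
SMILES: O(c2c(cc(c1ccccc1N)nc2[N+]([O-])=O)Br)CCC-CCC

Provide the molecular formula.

Heavy atoms from the SMILES: 1 Br, 17 C, 3 N, 3 O.
Implicit hydrogens by atom environment:
  6 × C (aromatic): no H
  5 × C: 2 H each → 10
  5 × C (aromatic): 1 H each → 5
  2 × O: no H
  1 × Br: no H
  1 × C: 3 H
  1 × N: 2 H
  1 × N (aromatic): no H
  1 × N (charge +1): no H
  1 × O (charge -1): no H
  Total hydrogens = 20.
Molecular formula: C17H20BrN3O3

C17H20BrN3O3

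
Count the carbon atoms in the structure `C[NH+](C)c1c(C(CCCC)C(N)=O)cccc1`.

14

The symbol for carbon appears 14 times in the SMILES. Lowercase c denotes aromatic carbon and counts toward C.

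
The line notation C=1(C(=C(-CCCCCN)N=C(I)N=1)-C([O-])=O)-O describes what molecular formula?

Heavy atoms from the SMILES: 10 C, 1 I, 3 N, 3 O.
Implicit hydrogens by atom environment:
  5 × C: 2 H each → 10
  4 × C (aromatic): no H
  2 × N (aromatic): no H
  1 × C: no H
  1 × I: no H
  1 × N: 2 H
  1 × O: 1 H
  1 × O: no H
  1 × O (charge -1): no H
  Total hydrogens = 13.
Net charge -1.
Molecular formula: C10H13IN3O3-

C10H13IN3O3-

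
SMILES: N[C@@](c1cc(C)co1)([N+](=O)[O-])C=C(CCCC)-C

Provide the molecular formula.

C13H20N2O3

Heavy atoms from the SMILES: 13 C, 2 N, 3 O.
Implicit hydrogens by atom environment:
  3 × C: 3 H each → 9
  3 × C: 2 H each → 6
  2 × C (aromatic): 1 H each → 2
  2 × C (aromatic): no H
  2 × C: no H
  1 × C: 1 H
  1 × N: 2 H
  1 × N (charge +1): no H
  1 × O (aromatic): no H
  1 × O: no H
  1 × O (charge -1): no H
  Total hydrogens = 20.
Molecular formula: C13H20N2O3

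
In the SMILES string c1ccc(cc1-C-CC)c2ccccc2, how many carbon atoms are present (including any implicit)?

15

The symbol for carbon appears 15 times in the SMILES. Lowercase c denotes aromatic carbon and counts toward C.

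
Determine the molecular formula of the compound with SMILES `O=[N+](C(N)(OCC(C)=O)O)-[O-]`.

C4H8N2O5

Heavy atoms from the SMILES: 4 C, 2 N, 5 O.
Implicit hydrogens by atom environment:
  3 × O: no H
  2 × C: no H
  1 × C: 3 H
  1 × C: 2 H
  1 × N: 2 H
  1 × N (charge +1): no H
  1 × O: 1 H
  1 × O (charge -1): no H
  Total hydrogens = 8.
Molecular formula: C4H8N2O5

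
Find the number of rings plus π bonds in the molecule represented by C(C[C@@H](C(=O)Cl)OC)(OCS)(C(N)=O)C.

Molecular formula from the SMILES: C8H14ClNO4S.
DoU = (2C + 2 + N − H − X)/2 = (2·8 + 2 + 1 − 14 − 1)/2 = 4/2 = 2.
(Structurally: 0 ring(s) + 2 π bond(s) = 2.)

2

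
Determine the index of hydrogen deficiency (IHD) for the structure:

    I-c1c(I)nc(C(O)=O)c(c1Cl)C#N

7

Molecular formula from the SMILES: C7HClI2N2O2.
DoU = (2C + 2 + N − H − X)/2 = (2·7 + 2 + 2 − 1 − 3)/2 = 14/2 = 7.
(Structurally: 1 ring(s) + 6 π bond(s) = 7.)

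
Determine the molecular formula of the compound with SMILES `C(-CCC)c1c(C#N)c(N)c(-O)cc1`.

Heavy atoms from the SMILES: 11 C, 2 N, 1 O.
Implicit hydrogens by atom environment:
  4 × C (aromatic): no H
  3 × C: 2 H each → 6
  2 × C (aromatic): 1 H each → 2
  1 × C: 3 H
  1 × C: no H
  1 × N: 2 H
  1 × N: no H
  1 × O: 1 H
  Total hydrogens = 14.
Molecular formula: C11H14N2O

C11H14N2O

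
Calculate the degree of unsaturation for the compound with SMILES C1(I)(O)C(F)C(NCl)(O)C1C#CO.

3

Molecular formula from the SMILES: C6H6ClFINO3.
DoU = (2C + 2 + N − H − X)/2 = (2·6 + 2 + 1 − 6 − 3)/2 = 6/2 = 3.
(Structurally: 1 ring(s) + 2 π bond(s) = 3.)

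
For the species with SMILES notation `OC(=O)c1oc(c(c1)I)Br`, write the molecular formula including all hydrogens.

Heavy atoms from the SMILES: 1 Br, 5 C, 1 I, 3 O.
Implicit hydrogens by atom environment:
  3 × C (aromatic): no H
  1 × Br: no H
  1 × C (aromatic): 1 H
  1 × C: no H
  1 × I: no H
  1 × O: 1 H
  1 × O (aromatic): no H
  1 × O: no H
  Total hydrogens = 2.
Molecular formula: C5H2BrIO3

C5H2BrIO3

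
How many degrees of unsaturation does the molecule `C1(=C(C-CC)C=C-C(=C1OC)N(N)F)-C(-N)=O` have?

Molecular formula from the SMILES: C11H16FN3O2.
DoU = (2C + 2 + N − H − X)/2 = (2·11 + 2 + 3 − 16 − 1)/2 = 10/2 = 5.
(Structurally: 1 ring(s) + 4 π bond(s) = 5.)

5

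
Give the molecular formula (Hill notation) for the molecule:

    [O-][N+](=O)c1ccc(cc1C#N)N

C7H5N3O2

Heavy atoms from the SMILES: 7 C, 3 N, 2 O.
Implicit hydrogens by atom environment:
  3 × C (aromatic): 1 H each → 3
  3 × C (aromatic): no H
  1 × C: no H
  1 × N: 2 H
  1 × N (charge +1): no H
  1 × N: no H
  1 × O: no H
  1 × O (charge -1): no H
  Total hydrogens = 5.
Molecular formula: C7H5N3O2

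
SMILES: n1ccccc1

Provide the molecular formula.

C5H5N

Heavy atoms from the SMILES: 5 C, 1 N.
Implicit hydrogens by atom environment:
  5 × C (aromatic): 1 H each → 5
  1 × N (aromatic): no H
  Total hydrogens = 5.
Molecular formula: C5H5N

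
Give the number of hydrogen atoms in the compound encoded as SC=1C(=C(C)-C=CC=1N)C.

11

Hydrogens are implicit in SMILES; fill each atom to its normal valence:
  4 × C (aromatic): no H
  2 × C: 3 H each → 6
  2 × C (aromatic): 1 H each → 2
  1 × N: 2 H
  1 × S: 1 H
  Total hydrogens = 11.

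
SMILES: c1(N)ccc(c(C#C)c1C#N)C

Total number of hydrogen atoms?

Hydrogens are implicit in SMILES; fill each atom to its normal valence:
  4 × C (aromatic): no H
  2 × C (aromatic): 1 H each → 2
  2 × C: no H
  1 × C: 3 H
  1 × C: 1 H
  1 × N: 2 H
  1 × N: no H
  Total hydrogens = 8.

8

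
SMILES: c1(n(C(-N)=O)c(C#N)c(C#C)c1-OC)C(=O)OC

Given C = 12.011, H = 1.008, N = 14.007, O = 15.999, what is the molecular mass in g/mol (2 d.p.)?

Molecular formula: C11H9N3O4.
M = 11×12.011 + 9×1.008 + 3×14.007 + 4×15.999 = 247.21 g/mol.

247.21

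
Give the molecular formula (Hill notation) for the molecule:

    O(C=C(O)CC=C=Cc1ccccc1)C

Heavy atoms from the SMILES: 13 C, 2 O.
Implicit hydrogens by atom environment:
  5 × C (aromatic): 1 H each → 5
  3 × C: 1 H each → 3
  2 × C: no H
  1 × C: 3 H
  1 × C: 2 H
  1 × C (aromatic): no H
  1 × O: 1 H
  1 × O: no H
  Total hydrogens = 14.
Molecular formula: C13H14O2

C13H14O2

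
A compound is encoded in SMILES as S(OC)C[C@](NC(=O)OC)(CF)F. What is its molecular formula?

C6H11F2NO3S

Heavy atoms from the SMILES: 6 C, 2 F, 1 N, 3 O, 1 S.
Implicit hydrogens by atom environment:
  3 × O: no H
  2 × C: 3 H each → 6
  2 × C: 2 H each → 4
  2 × C: no H
  2 × F: no H
  1 × N: 1 H
  1 × S: no H
  Total hydrogens = 11.
Molecular formula: C6H11F2NO3S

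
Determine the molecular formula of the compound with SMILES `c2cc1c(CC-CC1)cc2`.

C10H12

Heavy atoms from the SMILES: 10 C.
Implicit hydrogens by atom environment:
  4 × C: 2 H each → 8
  4 × C (aromatic): 1 H each → 4
  2 × C (aromatic): no H
  Total hydrogens = 12.
Molecular formula: C10H12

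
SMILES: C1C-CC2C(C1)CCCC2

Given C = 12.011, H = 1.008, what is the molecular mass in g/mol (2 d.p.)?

Molecular formula: C10H18.
M = 10×12.011 + 18×1.008 = 138.25 g/mol.

138.25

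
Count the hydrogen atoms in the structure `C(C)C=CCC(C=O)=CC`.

Hydrogens are implicit in SMILES; fill each atom to its normal valence:
  4 × C: 1 H each → 4
  2 × C: 3 H each → 6
  2 × C: 2 H each → 4
  1 × C: no H
  1 × O: no H
  Total hydrogens = 14.

14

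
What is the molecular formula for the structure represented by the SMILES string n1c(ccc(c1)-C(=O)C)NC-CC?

C10H14N2O

Heavy atoms from the SMILES: 10 C, 2 N, 1 O.
Implicit hydrogens by atom environment:
  3 × C (aromatic): 1 H each → 3
  2 × C: 3 H each → 6
  2 × C: 2 H each → 4
  2 × C (aromatic): no H
  1 × C: no H
  1 × N: 1 H
  1 × N (aromatic): no H
  1 × O: no H
  Total hydrogens = 14.
Molecular formula: C10H14N2O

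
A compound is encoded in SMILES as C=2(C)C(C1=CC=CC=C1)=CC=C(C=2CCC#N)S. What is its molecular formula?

Heavy atoms from the SMILES: 16 C, 1 N, 1 S.
Implicit hydrogens by atom environment:
  7 × C (aromatic): 1 H each → 7
  5 × C (aromatic): no H
  2 × C: 2 H each → 4
  1 × C: 3 H
  1 × C: no H
  1 × N: no H
  1 × S: 1 H
  Total hydrogens = 15.
Molecular formula: C16H15NS

C16H15NS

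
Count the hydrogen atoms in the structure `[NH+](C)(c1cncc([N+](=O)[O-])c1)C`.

10

Hydrogens are implicit in SMILES; fill each atom to its normal valence:
  3 × C (aromatic): 1 H each → 3
  2 × C: 3 H each → 6
  2 × C (aromatic): no H
  1 × N (charge +1): 1 H
  1 × N (aromatic): no H
  1 × N (charge +1): no H
  1 × O: no H
  1 × O (charge -1): no H
  Total hydrogens = 10.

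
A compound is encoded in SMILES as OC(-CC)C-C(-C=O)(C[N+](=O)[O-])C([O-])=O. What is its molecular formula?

Heavy atoms from the SMILES: 8 C, 1 N, 6 O.
Implicit hydrogens by atom environment:
  3 × C: 2 H each → 6
  3 × O: no H
  2 × C: 1 H each → 2
  2 × C: no H
  2 × O (charge -1): no H
  1 × C: 3 H
  1 × N (charge +1): no H
  1 × O: 1 H
  Total hydrogens = 12.
Net charge -1.
Molecular formula: C8H12NO6-

C8H12NO6-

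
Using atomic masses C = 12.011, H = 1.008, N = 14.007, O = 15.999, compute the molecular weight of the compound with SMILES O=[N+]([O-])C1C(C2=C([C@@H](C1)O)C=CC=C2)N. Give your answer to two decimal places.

Molecular formula: C10H12N2O3.
M = 10×12.011 + 12×1.008 + 2×14.007 + 3×15.999 = 208.22 g/mol.

208.22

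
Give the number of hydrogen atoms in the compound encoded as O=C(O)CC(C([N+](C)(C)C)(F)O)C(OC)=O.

17

Hydrogens are implicit in SMILES; fill each atom to its normal valence:
  4 × C: 3 H each → 12
  3 × C: no H
  3 × O: no H
  2 × O: 1 H each → 2
  1 × C: 2 H
  1 × C: 1 H
  1 × F: no H
  1 × N (charge +1): no H
  Total hydrogens = 17.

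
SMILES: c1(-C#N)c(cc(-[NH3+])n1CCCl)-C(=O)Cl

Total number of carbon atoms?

The symbol for carbon appears 8 times in the SMILES. Lowercase c denotes aromatic carbon and counts toward C.

8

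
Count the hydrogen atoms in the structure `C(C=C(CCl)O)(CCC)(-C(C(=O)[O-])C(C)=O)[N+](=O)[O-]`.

15

Hydrogens are implicit in SMILES; fill each atom to its normal valence:
  4 × C: no H
  3 × C: 2 H each → 6
  3 × O: no H
  2 × C: 3 H each → 6
  2 × C: 1 H each → 2
  2 × O (charge -1): no H
  1 × Cl: no H
  1 × N (charge +1): no H
  1 × O: 1 H
  Total hydrogens = 15.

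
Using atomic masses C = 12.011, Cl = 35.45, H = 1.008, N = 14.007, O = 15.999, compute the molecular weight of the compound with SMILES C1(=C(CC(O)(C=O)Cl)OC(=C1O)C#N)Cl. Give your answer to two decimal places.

250.03

Molecular formula: C8H5Cl2NO4.
M = 8×12.011 + 2×35.45 + 5×1.008 + 1×14.007 + 4×15.999 = 250.03 g/mol.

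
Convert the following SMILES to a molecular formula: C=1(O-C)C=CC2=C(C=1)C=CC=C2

Heavy atoms from the SMILES: 11 C, 1 O.
Implicit hydrogens by atom environment:
  7 × C (aromatic): 1 H each → 7
  3 × C (aromatic): no H
  1 × C: 3 H
  1 × O: no H
  Total hydrogens = 10.
Molecular formula: C11H10O

C11H10O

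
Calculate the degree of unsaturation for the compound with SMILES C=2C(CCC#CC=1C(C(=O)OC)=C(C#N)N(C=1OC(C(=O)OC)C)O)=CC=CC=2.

Molecular formula from the SMILES: C21H20N2O6.
DoU = (2C + 2 + N − H − X)/2 = (2·21 + 2 + 2 − 20 − 0)/2 = 26/2 = 13.
(Structurally: 2 ring(s) + 11 π bond(s) = 13.)

13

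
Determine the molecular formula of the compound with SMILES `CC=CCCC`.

Heavy atoms from the SMILES: 6 C.
Implicit hydrogens by atom environment:
  2 × C: 3 H each → 6
  2 × C: 2 H each → 4
  2 × C: 1 H each → 2
  Total hydrogens = 12.
Molecular formula: C6H12

C6H12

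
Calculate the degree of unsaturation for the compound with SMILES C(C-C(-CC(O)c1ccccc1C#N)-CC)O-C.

Molecular formula from the SMILES: C15H21NO2.
DoU = (2C + 2 + N − H − X)/2 = (2·15 + 2 + 1 − 21 − 0)/2 = 12/2 = 6.
(Structurally: 1 ring(s) + 5 π bond(s) = 6.)

6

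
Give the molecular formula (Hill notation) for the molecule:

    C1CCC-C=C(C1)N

C7H13N

Heavy atoms from the SMILES: 7 C, 1 N.
Implicit hydrogens by atom environment:
  5 × C: 2 H each → 10
  1 × C: 1 H
  1 × C: no H
  1 × N: 2 H
  Total hydrogens = 13.
Molecular formula: C7H13N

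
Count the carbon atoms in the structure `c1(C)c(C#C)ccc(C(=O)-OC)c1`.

The symbol for carbon appears 11 times in the SMILES. Lowercase c denotes aromatic carbon and counts toward C.

11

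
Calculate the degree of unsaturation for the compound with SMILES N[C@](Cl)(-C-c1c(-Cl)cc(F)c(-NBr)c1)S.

4

Molecular formula from the SMILES: C8H8BrCl2FN2S.
DoU = (2C + 2 + N − H − X)/2 = (2·8 + 2 + 2 − 8 − 4)/2 = 8/2 = 4.
(Structurally: 1 ring(s) + 3 π bond(s) = 4.)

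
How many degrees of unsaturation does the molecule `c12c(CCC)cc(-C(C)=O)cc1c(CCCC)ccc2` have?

Molecular formula from the SMILES: C19H24O.
DoU = (2C + 2 + N − H − X)/2 = (2·19 + 2 + 0 − 24 − 0)/2 = 16/2 = 8.
(Structurally: 2 ring(s) + 6 π bond(s) = 8.)

8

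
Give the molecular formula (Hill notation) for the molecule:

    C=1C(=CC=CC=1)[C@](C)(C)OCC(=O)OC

Heavy atoms from the SMILES: 12 C, 3 O.
Implicit hydrogens by atom environment:
  5 × C (aromatic): 1 H each → 5
  3 × C: 3 H each → 9
  3 × O: no H
  2 × C: no H
  1 × C: 2 H
  1 × C (aromatic): no H
  Total hydrogens = 16.
Molecular formula: C12H16O3

C12H16O3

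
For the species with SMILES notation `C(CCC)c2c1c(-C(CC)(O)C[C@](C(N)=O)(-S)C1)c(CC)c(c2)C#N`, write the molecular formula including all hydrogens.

C20H28N2O2S

Heavy atoms from the SMILES: 20 C, 2 N, 2 O, 1 S.
Implicit hydrogens by atom environment:
  7 × C: 2 H each → 14
  5 × C (aromatic): no H
  4 × C: no H
  3 × C: 3 H each → 9
  1 × C (aromatic): 1 H
  1 × N: 2 H
  1 × N: no H
  1 × O: 1 H
  1 × O: no H
  1 × S: 1 H
  Total hydrogens = 28.
Molecular formula: C20H28N2O2S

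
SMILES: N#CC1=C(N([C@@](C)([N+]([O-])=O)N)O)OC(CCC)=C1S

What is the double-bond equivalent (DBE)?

6

Molecular formula from the SMILES: C10H14N4O4S.
DoU = (2C + 2 + N − H − X)/2 = (2·10 + 2 + 4 − 14 − 0)/2 = 12/2 = 6.
(Structurally: 1 ring(s) + 5 π bond(s) = 6.)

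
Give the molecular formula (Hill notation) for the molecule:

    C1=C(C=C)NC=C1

Heavy atoms from the SMILES: 6 C, 1 N.
Implicit hydrogens by atom environment:
  3 × C (aromatic): 1 H each → 3
  1 × C: 2 H
  1 × C: 1 H
  1 × C (aromatic): no H
  1 × N (aromatic): 1 H
  Total hydrogens = 7.
Molecular formula: C6H7N

C6H7N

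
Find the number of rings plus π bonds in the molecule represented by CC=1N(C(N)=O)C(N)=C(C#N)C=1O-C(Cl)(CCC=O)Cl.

7

Molecular formula from the SMILES: C11H12Cl2N4O3.
DoU = (2C + 2 + N − H − X)/2 = (2·11 + 2 + 4 − 12 − 2)/2 = 14/2 = 7.
(Structurally: 1 ring(s) + 6 π bond(s) = 7.)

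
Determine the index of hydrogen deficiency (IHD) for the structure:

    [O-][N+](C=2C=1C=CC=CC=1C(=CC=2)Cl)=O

Molecular formula from the SMILES: C10H6ClNO2.
DoU = (2C + 2 + N − H − X)/2 = (2·10 + 2 + 1 − 6 − 1)/2 = 16/2 = 8.
(Structurally: 2 ring(s) + 6 π bond(s) = 8.)

8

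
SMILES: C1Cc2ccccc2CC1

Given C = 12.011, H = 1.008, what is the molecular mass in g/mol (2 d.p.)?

132.21

Molecular formula: C10H12.
M = 10×12.011 + 12×1.008 = 132.21 g/mol.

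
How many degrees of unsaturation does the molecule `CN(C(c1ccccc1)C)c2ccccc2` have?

8

Molecular formula from the SMILES: C15H17N.
DoU = (2C + 2 + N − H − X)/2 = (2·15 + 2 + 1 − 17 − 0)/2 = 16/2 = 8.
(Structurally: 2 ring(s) + 6 π bond(s) = 8.)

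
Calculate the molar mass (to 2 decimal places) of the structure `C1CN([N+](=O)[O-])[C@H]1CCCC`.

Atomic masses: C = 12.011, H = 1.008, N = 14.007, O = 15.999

158.20

Molecular formula: C7H14N2O2.
M = 7×12.011 + 14×1.008 + 2×14.007 + 2×15.999 = 158.20 g/mol.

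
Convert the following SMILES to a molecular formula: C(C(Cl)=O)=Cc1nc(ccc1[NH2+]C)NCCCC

C13H19ClN3O+

Heavy atoms from the SMILES: 13 C, 1 Cl, 3 N, 1 O.
Implicit hydrogens by atom environment:
  3 × C: 2 H each → 6
  3 × C (aromatic): no H
  2 × C: 3 H each → 6
  2 × C (aromatic): 1 H each → 2
  2 × C: 1 H each → 2
  1 × C: no H
  1 × Cl: no H
  1 × N (charge +1): 2 H
  1 × N: 1 H
  1 × N (aromatic): no H
  1 × O: no H
  Total hydrogens = 19.
Net charge +1.
Molecular formula: C13H19ClN3O+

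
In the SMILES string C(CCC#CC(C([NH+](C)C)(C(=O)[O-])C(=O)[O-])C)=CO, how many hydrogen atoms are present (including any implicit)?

Hydrogens are implicit in SMILES; fill each atom to its normal valence:
  5 × C: no H
  3 × C: 3 H each → 9
  3 × C: 1 H each → 3
  2 × C: 2 H each → 4
  2 × O: no H
  2 × O (charge -1): no H
  1 × N (charge +1): 1 H
  1 × O: 1 H
  Total hydrogens = 18.

18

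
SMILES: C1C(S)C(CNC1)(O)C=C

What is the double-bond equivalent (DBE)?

Molecular formula from the SMILES: C7H13NOS.
DoU = (2C + 2 + N − H − X)/2 = (2·7 + 2 + 1 − 13 − 0)/2 = 4/2 = 2.
(Structurally: 1 ring(s) + 1 π bond(s) = 2.)

2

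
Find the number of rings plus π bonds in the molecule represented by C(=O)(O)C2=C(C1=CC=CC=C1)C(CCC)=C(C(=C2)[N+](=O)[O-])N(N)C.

Molecular formula from the SMILES: C17H19N3O4.
DoU = (2C + 2 + N − H − X)/2 = (2·17 + 2 + 3 − 19 − 0)/2 = 20/2 = 10.
(Structurally: 2 ring(s) + 8 π bond(s) = 10.)

10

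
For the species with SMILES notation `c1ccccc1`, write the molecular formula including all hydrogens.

C6H6

Heavy atoms from the SMILES: 6 C.
Implicit hydrogens by atom environment:
  6 × C (aromatic): 1 H each → 6
  Total hydrogens = 6.
Molecular formula: C6H6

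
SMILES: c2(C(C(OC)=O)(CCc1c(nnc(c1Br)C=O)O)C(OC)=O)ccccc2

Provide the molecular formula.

C18H17BrN2O6

Heavy atoms from the SMILES: 1 Br, 18 C, 2 N, 6 O.
Implicit hydrogens by atom environment:
  5 × C (aromatic): 1 H each → 5
  5 × C (aromatic): no H
  5 × O: no H
  3 × C: no H
  2 × C: 3 H each → 6
  2 × C: 2 H each → 4
  2 × N (aromatic): no H
  1 × Br: no H
  1 × C: 1 H
  1 × O: 1 H
  Total hydrogens = 17.
Molecular formula: C18H17BrN2O6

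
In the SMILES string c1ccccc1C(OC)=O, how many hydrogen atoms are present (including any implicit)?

Hydrogens are implicit in SMILES; fill each atom to its normal valence:
  5 × C (aromatic): 1 H each → 5
  2 × O: no H
  1 × C: 3 H
  1 × C (aromatic): no H
  1 × C: no H
  Total hydrogens = 8.

8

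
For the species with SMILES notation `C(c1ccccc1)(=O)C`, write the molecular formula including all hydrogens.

Heavy atoms from the SMILES: 8 C, 1 O.
Implicit hydrogens by atom environment:
  5 × C (aromatic): 1 H each → 5
  1 × C: 3 H
  1 × C (aromatic): no H
  1 × C: no H
  1 × O: no H
  Total hydrogens = 8.
Molecular formula: C8H8O

C8H8O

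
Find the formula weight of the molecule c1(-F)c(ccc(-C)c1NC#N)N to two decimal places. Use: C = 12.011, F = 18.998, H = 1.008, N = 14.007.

165.17

Molecular formula: C8H8FN3.
M = 8×12.011 + 1×18.998 + 8×1.008 + 3×14.007 = 165.17 g/mol.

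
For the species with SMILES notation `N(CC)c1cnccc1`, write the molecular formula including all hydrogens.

Heavy atoms from the SMILES: 7 C, 2 N.
Implicit hydrogens by atom environment:
  4 × C (aromatic): 1 H each → 4
  1 × C: 3 H
  1 × C: 2 H
  1 × C (aromatic): no H
  1 × N: 1 H
  1 × N (aromatic): no H
  Total hydrogens = 10.
Molecular formula: C7H10N2

C7H10N2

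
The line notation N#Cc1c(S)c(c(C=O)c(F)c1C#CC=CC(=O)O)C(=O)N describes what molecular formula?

C14H7FN2O4S

Heavy atoms from the SMILES: 14 C, 1 F, 2 N, 4 O, 1 S.
Implicit hydrogens by atom environment:
  6 × C (aromatic): no H
  5 × C: no H
  3 × C: 1 H each → 3
  3 × O: no H
  1 × F: no H
  1 × N: 2 H
  1 × N: no H
  1 × O: 1 H
  1 × S: 1 H
  Total hydrogens = 7.
Molecular formula: C14H7FN2O4S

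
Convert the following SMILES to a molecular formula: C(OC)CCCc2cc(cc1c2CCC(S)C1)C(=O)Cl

Heavy atoms from the SMILES: 16 C, 1 Cl, 2 O, 1 S.
Implicit hydrogens by atom environment:
  7 × C: 2 H each → 14
  4 × C (aromatic): no H
  2 × C (aromatic): 1 H each → 2
  2 × O: no H
  1 × C: 3 H
  1 × C: 1 H
  1 × C: no H
  1 × Cl: no H
  1 × S: 1 H
  Total hydrogens = 21.
Molecular formula: C16H21ClO2S

C16H21ClO2S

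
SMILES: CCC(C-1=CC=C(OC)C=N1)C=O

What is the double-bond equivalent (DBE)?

5

Molecular formula from the SMILES: C10H13NO2.
DoU = (2C + 2 + N − H − X)/2 = (2·10 + 2 + 1 − 13 − 0)/2 = 10/2 = 5.
(Structurally: 1 ring(s) + 4 π bond(s) = 5.)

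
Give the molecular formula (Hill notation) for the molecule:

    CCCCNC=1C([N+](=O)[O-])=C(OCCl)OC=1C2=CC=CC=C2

Heavy atoms from the SMILES: 15 C, 1 Cl, 2 N, 4 O.
Implicit hydrogens by atom environment:
  5 × C (aromatic): 1 H each → 5
  5 × C (aromatic): no H
  4 × C: 2 H each → 8
  2 × O: no H
  1 × C: 3 H
  1 × Cl: no H
  1 × N: 1 H
  1 × N (charge +1): no H
  1 × O (aromatic): no H
  1 × O (charge -1): no H
  Total hydrogens = 17.
Molecular formula: C15H17ClN2O4

C15H17ClN2O4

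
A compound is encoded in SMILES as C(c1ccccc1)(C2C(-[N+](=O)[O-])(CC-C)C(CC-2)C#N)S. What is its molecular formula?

C16H20N2O2S

Heavy atoms from the SMILES: 16 C, 2 N, 2 O, 1 S.
Implicit hydrogens by atom environment:
  5 × C (aromatic): 1 H each → 5
  4 × C: 2 H each → 8
  3 × C: 1 H each → 3
  2 × C: no H
  1 × C: 3 H
  1 × C (aromatic): no H
  1 × N: no H
  1 × N (charge +1): no H
  1 × O: no H
  1 × O (charge -1): no H
  1 × S: 1 H
  Total hydrogens = 20.
Molecular formula: C16H20N2O2S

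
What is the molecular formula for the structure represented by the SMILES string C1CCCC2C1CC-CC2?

Heavy atoms from the SMILES: 10 C.
Implicit hydrogens by atom environment:
  8 × C: 2 H each → 16
  2 × C: 1 H each → 2
  Total hydrogens = 18.
Molecular formula: C10H18

C10H18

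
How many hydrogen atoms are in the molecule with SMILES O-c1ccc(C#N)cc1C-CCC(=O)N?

12

Hydrogens are implicit in SMILES; fill each atom to its normal valence:
  3 × C: 2 H each → 6
  3 × C (aromatic): 1 H each → 3
  3 × C (aromatic): no H
  2 × C: no H
  1 × N: 2 H
  1 × N: no H
  1 × O: 1 H
  1 × O: no H
  Total hydrogens = 12.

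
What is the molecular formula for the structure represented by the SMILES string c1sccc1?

Heavy atoms from the SMILES: 4 C, 1 S.
Implicit hydrogens by atom environment:
  4 × C (aromatic): 1 H each → 4
  1 × S (aromatic): no H
  Total hydrogens = 4.
Molecular formula: C4H4S

C4H4S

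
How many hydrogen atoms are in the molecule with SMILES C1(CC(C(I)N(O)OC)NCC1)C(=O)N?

Hydrogens are implicit in SMILES; fill each atom to its normal valence:
  3 × C: 2 H each → 6
  3 × C: 1 H each → 3
  2 × O: no H
  1 × C: 3 H
  1 × C: no H
  1 × I: no H
  1 × N: 2 H
  1 × N: 1 H
  1 × N: no H
  1 × O: 1 H
  Total hydrogens = 16.

16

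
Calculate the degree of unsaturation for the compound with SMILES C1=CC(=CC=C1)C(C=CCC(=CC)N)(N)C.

6

Molecular formula from the SMILES: C14H20N2.
DoU = (2C + 2 + N − H − X)/2 = (2·14 + 2 + 2 − 20 − 0)/2 = 12/2 = 6.
(Structurally: 1 ring(s) + 5 π bond(s) = 6.)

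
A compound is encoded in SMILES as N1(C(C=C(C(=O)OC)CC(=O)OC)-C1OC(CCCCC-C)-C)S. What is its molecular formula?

C17H29NO5S

Heavy atoms from the SMILES: 17 C, 1 N, 5 O, 1 S.
Implicit hydrogens by atom environment:
  6 × C: 2 H each → 12
  5 × O: no H
  4 × C: 3 H each → 12
  4 × C: 1 H each → 4
  3 × C: no H
  1 × N: no H
  1 × S: 1 H
  Total hydrogens = 29.
Molecular formula: C17H29NO5S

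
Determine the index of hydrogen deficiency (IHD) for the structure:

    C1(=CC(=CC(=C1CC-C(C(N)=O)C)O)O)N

Molecular formula from the SMILES: C11H16N2O3.
DoU = (2C + 2 + N − H − X)/2 = (2·11 + 2 + 2 − 16 − 0)/2 = 10/2 = 5.
(Structurally: 1 ring(s) + 4 π bond(s) = 5.)

5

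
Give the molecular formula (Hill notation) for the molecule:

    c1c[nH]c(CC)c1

Heavy atoms from the SMILES: 6 C, 1 N.
Implicit hydrogens by atom environment:
  3 × C (aromatic): 1 H each → 3
  1 × C: 3 H
  1 × C: 2 H
  1 × C (aromatic): no H
  1 × N (aromatic): 1 H
  Total hydrogens = 9.
Molecular formula: C6H9N

C6H9N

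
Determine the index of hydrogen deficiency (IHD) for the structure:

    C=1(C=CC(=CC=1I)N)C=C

5

Molecular formula from the SMILES: C8H8IN.
DoU = (2C + 2 + N − H − X)/2 = (2·8 + 2 + 1 − 8 − 1)/2 = 10/2 = 5.
(Structurally: 1 ring(s) + 4 π bond(s) = 5.)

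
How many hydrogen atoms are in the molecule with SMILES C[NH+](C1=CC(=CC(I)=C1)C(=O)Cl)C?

Hydrogens are implicit in SMILES; fill each atom to its normal valence:
  3 × C (aromatic): 1 H each → 3
  3 × C (aromatic): no H
  2 × C: 3 H each → 6
  1 × C: no H
  1 × Cl: no H
  1 × I: no H
  1 × N (charge +1): 1 H
  1 × O: no H
  Total hydrogens = 10.

10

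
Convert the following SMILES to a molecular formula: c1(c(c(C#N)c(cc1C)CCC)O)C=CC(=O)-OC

Heavy atoms from the SMILES: 15 C, 1 N, 3 O.
Implicit hydrogens by atom environment:
  5 × C (aromatic): no H
  3 × C: 3 H each → 9
  2 × C: 2 H each → 4
  2 × C: 1 H each → 2
  2 × C: no H
  2 × O: no H
  1 × C (aromatic): 1 H
  1 × N: no H
  1 × O: 1 H
  Total hydrogens = 17.
Molecular formula: C15H17NO3

C15H17NO3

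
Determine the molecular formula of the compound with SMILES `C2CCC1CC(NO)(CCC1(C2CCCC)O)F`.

C14H26FNO2

Heavy atoms from the SMILES: 14 C, 1 F, 1 N, 2 O.
Implicit hydrogens by atom environment:
  9 × C: 2 H each → 18
  2 × C: 1 H each → 2
  2 × C: no H
  2 × O: 1 H each → 2
  1 × C: 3 H
  1 × F: no H
  1 × N: 1 H
  Total hydrogens = 26.
Molecular formula: C14H26FNO2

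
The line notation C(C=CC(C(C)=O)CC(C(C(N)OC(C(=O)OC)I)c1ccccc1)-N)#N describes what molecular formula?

Heavy atoms from the SMILES: 19 C, 1 I, 3 N, 4 O.
Implicit hydrogens by atom environment:
  7 × C: 1 H each → 7
  5 × C (aromatic): 1 H each → 5
  4 × O: no H
  3 × C: no H
  2 × C: 3 H each → 6
  2 × N: 2 H each → 4
  1 × C: 2 H
  1 × C (aromatic): no H
  1 × I: no H
  1 × N: no H
  Total hydrogens = 24.
Molecular formula: C19H24IN3O4

C19H24IN3O4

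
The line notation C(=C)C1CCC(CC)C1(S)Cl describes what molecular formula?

Heavy atoms from the SMILES: 9 C, 1 Cl, 1 S.
Implicit hydrogens by atom environment:
  4 × C: 2 H each → 8
  3 × C: 1 H each → 3
  1 × C: 3 H
  1 × C: no H
  1 × Cl: no H
  1 × S: 1 H
  Total hydrogens = 15.
Molecular formula: C9H15ClS

C9H15ClS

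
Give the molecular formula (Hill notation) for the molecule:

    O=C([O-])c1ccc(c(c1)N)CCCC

Heavy atoms from the SMILES: 11 C, 1 N, 2 O.
Implicit hydrogens by atom environment:
  3 × C: 2 H each → 6
  3 × C (aromatic): 1 H each → 3
  3 × C (aromatic): no H
  1 × C: 3 H
  1 × C: no H
  1 × N: 2 H
  1 × O: no H
  1 × O (charge -1): no H
  Total hydrogens = 14.
Net charge -1.
Molecular formula: C11H14NO2-

C11H14NO2-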